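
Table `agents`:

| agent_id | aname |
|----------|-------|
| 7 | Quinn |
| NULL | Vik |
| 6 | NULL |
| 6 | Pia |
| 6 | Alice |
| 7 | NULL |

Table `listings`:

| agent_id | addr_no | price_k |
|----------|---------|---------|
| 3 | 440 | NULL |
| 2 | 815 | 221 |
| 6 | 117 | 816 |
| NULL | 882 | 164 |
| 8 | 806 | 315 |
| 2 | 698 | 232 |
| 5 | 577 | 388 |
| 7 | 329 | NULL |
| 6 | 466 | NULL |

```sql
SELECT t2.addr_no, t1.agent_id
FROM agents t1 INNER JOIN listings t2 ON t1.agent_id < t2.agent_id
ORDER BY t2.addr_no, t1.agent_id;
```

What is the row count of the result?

8

INNER JOIN keeps only pairs where the ON condition holds.
Matching on t1.agent_id < t2.agent_id. A NULL in a compared column never satisfies the condition.
Matched pairs: 8.
Total: 8 rows.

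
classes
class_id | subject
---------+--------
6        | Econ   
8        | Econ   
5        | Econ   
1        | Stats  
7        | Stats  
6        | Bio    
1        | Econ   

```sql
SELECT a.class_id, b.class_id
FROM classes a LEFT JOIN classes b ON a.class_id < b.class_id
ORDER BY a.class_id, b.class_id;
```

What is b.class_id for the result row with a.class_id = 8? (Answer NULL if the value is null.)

NULL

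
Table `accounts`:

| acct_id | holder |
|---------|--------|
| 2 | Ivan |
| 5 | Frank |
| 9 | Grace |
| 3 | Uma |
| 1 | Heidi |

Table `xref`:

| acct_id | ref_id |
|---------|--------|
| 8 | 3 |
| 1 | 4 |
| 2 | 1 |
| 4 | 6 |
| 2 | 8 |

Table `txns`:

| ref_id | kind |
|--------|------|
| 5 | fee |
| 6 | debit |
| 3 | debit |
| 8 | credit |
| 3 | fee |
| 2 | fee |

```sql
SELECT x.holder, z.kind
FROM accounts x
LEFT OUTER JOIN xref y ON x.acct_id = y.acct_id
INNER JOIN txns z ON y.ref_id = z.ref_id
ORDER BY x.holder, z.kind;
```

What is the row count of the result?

1

Evaluate left to right. First `accounts x LEFT JOIN xref y` on acct_id: 6 row(s).
Then INNER JOIN `txns z` on ref_id: keep only rows whose y.ref_id appears in z.
Result: 1 row(s).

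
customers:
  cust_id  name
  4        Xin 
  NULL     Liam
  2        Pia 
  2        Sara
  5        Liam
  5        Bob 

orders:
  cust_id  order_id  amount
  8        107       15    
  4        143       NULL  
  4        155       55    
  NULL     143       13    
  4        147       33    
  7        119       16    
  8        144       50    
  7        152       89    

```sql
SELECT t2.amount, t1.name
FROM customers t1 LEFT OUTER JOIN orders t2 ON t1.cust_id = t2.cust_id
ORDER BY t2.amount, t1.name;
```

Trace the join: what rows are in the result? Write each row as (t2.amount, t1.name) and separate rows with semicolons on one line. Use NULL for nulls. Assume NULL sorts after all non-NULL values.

LEFT JOIN keeps every row from `customers`; unmatched rows get NULL for `orders`'s columns.
Matching on t1.cust_id = t2.cust_id. A NULL in a compared column never satisfies the condition.
- t1 (cust_id=4) pairs with 3 row(s) of t2.
- t1 (cust_id=NULL) has no partner → padded with NULL.
- t1 (cust_id=2) has no partner → padded with NULL.
- t1 (cust_id=2) has no partner → padded with NULL.
- t1 (cust_id=5) has no partner → padded with NULL.
- t1 (cust_id=5) has no partner → padded with NULL.
After projecting and ordering:
t2.amount | t1.name
33 | Xin
55 | Xin
NULL | Bob
NULL | Liam
NULL | Liam
NULL | Pia
NULL | Sara
NULL | Xin

(33, Xin); (55, Xin); (NULL, Bob); (NULL, Liam); (NULL, Liam); (NULL, Pia); (NULL, Sara); (NULL, Xin)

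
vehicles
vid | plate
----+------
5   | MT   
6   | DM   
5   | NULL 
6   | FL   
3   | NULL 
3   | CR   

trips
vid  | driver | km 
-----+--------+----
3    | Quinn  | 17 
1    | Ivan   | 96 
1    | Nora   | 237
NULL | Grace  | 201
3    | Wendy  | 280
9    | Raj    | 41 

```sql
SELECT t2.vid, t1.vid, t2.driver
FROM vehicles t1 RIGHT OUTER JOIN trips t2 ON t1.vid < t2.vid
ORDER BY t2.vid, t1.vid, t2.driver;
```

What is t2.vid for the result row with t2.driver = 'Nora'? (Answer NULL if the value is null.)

1

RIGHT JOIN keeps every row from `trips`; unmatched rows get NULL for `vehicles`'s columns.
Matching on t1.vid < t2.vid. A NULL in a compared column never satisfies the condition.
- t1 (vid=5) pairs with 1 row(s) of t2.
- t1 (vid=6) pairs with 1 row(s) of t2.
- t1 (vid=5) pairs with 1 row(s) of t2.
- t1 (vid=6) pairs with 1 row(s) of t2.
- t1 (vid=3) pairs with 1 row(s) of t2.
- t1 (vid=3) pairs with 1 row(s) of t2.
- 5 t2 row(s) had no t1 match → kept, t1 columns NULL.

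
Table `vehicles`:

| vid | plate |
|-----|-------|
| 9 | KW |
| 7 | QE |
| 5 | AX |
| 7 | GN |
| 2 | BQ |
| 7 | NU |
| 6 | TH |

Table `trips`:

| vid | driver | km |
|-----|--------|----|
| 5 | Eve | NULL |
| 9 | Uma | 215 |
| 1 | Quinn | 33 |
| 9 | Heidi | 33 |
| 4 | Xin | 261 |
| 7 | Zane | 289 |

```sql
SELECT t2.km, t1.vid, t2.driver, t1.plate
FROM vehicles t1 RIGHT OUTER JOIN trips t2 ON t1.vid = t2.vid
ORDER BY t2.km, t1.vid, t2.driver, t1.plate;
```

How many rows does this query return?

RIGHT JOIN keeps every row from `trips`; unmatched rows get NULL for `vehicles`'s columns.
Matching on t1.vid = t2.vid.
Matched pairs: 6; unmatched t2 rows kept: 2.
Total: 6 matched + 2 padded = 8 rows.

8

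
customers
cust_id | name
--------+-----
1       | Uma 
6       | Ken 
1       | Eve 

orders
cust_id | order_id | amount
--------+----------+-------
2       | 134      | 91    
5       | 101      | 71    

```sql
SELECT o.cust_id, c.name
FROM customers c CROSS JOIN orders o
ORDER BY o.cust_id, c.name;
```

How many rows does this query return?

CROSS JOIN pairs every row of `customers` with every row of `orders`: 3 × 2 = 6 rows.

6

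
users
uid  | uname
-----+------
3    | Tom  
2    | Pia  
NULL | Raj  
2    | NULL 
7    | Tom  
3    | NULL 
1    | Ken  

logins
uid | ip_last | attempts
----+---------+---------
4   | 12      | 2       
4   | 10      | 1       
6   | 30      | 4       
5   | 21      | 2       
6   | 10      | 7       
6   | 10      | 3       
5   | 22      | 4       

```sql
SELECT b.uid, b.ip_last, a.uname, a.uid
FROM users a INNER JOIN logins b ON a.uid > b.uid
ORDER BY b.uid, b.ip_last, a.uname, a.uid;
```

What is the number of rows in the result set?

7

INNER JOIN keeps only pairs where the ON condition holds.
Matching on a.uid > b.uid. A NULL in a compared column never satisfies the condition.
- uid=3: no matching b row, dropped.
- uid=2: no matching b row, dropped.
- uid=NULL: no matching b row, dropped.
- uid=2: no matching b row, dropped.
- uid=7: 7 matching b row(s), so 7 row(s) emitted.
- uid=3: no matching b row, dropped.
- uid=1: no matching b row, dropped.
Total: 7 rows.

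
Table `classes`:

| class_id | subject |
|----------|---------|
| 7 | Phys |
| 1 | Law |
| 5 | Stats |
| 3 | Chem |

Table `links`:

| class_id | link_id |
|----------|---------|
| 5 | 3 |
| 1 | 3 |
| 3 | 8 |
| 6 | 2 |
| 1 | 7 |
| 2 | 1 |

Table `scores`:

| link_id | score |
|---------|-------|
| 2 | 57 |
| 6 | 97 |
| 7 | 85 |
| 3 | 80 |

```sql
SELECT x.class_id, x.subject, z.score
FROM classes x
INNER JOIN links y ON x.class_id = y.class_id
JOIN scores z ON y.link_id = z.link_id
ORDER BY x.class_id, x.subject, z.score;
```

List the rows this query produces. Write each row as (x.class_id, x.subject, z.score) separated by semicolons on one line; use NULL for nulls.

(1, Law, 80); (1, Law, 85); (5, Stats, 80)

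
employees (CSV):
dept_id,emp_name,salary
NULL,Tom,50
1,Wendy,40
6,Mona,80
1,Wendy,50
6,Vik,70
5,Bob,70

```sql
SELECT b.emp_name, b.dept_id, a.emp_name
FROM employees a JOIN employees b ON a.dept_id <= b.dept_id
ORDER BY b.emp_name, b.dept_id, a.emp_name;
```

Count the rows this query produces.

17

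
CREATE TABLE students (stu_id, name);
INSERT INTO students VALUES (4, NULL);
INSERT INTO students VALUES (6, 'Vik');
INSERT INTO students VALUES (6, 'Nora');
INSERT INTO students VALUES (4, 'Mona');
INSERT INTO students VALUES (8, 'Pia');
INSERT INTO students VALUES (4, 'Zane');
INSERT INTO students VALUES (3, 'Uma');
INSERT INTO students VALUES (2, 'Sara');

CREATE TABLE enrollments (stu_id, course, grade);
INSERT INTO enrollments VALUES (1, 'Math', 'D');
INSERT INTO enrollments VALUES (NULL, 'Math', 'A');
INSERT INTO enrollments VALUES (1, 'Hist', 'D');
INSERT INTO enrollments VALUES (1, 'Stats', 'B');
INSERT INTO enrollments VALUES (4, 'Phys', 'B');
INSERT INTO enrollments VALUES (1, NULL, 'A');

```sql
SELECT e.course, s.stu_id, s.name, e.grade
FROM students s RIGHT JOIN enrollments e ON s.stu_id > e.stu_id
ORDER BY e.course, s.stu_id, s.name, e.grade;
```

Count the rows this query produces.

RIGHT JOIN keeps every row from `enrollments`; unmatched rows get NULL for `students`'s columns.
Matching on s.stu_id > e.stu_id. A NULL in a compared column never satisfies the condition.
Matched pairs: 35; unmatched e rows kept: 1.
Total: 35 matched + 1 padded = 36 rows.

36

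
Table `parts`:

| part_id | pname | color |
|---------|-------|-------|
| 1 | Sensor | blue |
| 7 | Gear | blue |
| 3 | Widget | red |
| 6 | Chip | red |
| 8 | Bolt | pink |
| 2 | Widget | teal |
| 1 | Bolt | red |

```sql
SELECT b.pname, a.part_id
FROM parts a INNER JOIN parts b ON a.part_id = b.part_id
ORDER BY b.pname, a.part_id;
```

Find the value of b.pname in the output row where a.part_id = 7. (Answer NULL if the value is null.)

Gear

INNER JOIN keeps only pairs where the ON condition holds.
Matching on a.part_id = b.part_id.
- a[0] part_id=1 → 2 match(es) in b → 2 row(s).
- a[1] part_id=7 → 1 match(es) in b → 1 row(s).
- a[2] part_id=3 → 1 match(es) in b → 1 row(s).
- a[3] part_id=6 → 1 match(es) in b → 1 row(s).
- a[4] part_id=8 → 1 match(es) in b → 1 row(s).
- a[5] part_id=2 → 1 match(es) in b → 1 row(s).
- a[6] part_id=1 → 2 match(es) in b → 2 row(s).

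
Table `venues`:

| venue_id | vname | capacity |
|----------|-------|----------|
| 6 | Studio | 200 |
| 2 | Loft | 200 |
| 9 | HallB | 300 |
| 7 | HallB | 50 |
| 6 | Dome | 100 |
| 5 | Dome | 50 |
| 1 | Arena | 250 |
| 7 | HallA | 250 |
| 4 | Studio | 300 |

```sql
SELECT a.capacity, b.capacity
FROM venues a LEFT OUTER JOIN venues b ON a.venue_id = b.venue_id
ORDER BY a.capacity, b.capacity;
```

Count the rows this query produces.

LEFT JOIN keeps every row from `venues a`; unmatched rows get NULL for `venues b`'s columns.
Matching on a.venue_id = b.venue_id.
- venue_id=6: 2 matching b row(s), so 2 row(s) emitted.
- venue_id=2: 1 matching b row(s), so 1 row(s) emitted.
- venue_id=9: 1 matching b row(s), so 1 row(s) emitted.
- venue_id=7: 2 matching b row(s), so 2 row(s) emitted.
- venue_id=6: 2 matching b row(s), so 2 row(s) emitted.
- venue_id=5: 1 matching b row(s), so 1 row(s) emitted.
- venue_id=1: 1 matching b row(s), so 1 row(s) emitted.
- venue_id=7: 2 matching b row(s), so 2 row(s) emitted.
- venue_id=4: 1 matching b row(s), so 1 row(s) emitted.
Total: 13 rows.

13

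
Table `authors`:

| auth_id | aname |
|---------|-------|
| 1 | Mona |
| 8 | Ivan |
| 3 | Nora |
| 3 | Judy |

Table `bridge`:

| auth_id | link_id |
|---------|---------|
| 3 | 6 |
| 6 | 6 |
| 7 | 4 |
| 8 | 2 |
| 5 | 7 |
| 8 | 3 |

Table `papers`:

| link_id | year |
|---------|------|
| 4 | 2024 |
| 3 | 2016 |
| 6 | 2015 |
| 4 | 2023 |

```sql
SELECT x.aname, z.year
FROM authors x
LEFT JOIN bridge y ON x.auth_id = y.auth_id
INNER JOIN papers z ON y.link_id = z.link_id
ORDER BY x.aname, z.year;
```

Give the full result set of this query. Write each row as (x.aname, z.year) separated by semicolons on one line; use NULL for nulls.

(Ivan, 2016); (Judy, 2015); (Nora, 2015)

Joins associate left-to-right: authors LEFT JOIN bridge on auth_id gives 5 intermediate row(s).
Then INNER JOIN `papers z` on link_id: keep only rows whose y.link_id appears in z.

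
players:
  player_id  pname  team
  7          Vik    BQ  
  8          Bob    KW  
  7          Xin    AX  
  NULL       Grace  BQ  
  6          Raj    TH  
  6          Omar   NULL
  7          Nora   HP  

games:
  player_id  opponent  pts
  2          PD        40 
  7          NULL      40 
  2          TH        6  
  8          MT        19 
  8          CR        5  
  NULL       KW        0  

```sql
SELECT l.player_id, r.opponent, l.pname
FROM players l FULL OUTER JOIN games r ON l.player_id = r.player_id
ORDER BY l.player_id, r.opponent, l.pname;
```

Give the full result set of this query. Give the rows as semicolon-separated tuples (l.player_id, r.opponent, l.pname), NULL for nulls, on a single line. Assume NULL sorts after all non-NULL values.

(6, NULL, Omar); (6, NULL, Raj); (7, NULL, Nora); (7, NULL, Vik); (7, NULL, Xin); (8, CR, Bob); (8, MT, Bob); (NULL, KW, NULL); (NULL, PD, NULL); (NULL, TH, NULL); (NULL, NULL, Grace)

FULL OUTER JOIN keeps every row from both sides; unmatched rows get NULL for the other side's columns.
Matching on l.player_id = r.player_id. A NULL in a compared column never satisfies the condition.
- l (player_id=7) pairs with 1 row(s) of r.
- l (player_id=8) pairs with 2 row(s) of r.
- l (player_id=7) pairs with 1 row(s) of r.
- l (player_id=NULL) has no partner → padded with NULL.
- l (player_id=6) has no partner → padded with NULL.
- l (player_id=6) has no partner → padded with NULL.
- l (player_id=7) pairs with 1 row(s) of r.
- plus 3 unmatched r row(s), each kept with NULL l columns.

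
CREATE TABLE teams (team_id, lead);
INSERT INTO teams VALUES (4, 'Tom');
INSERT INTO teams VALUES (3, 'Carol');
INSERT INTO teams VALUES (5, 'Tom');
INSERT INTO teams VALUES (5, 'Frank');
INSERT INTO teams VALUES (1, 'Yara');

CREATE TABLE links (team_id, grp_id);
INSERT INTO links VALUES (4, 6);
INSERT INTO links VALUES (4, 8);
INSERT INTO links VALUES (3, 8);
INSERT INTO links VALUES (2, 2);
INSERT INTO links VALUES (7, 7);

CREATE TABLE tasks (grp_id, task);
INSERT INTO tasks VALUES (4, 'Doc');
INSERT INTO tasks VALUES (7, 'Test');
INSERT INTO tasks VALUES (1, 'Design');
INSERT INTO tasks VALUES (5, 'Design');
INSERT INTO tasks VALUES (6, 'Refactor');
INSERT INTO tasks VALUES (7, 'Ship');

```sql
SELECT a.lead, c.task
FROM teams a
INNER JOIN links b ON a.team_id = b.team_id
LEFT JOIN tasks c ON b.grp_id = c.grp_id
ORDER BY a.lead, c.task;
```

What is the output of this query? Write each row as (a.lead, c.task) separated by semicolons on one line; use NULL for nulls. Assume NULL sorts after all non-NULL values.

Joins associate left-to-right: teams INNER JOIN links on team_id gives 3 intermediate row(s).
Then LEFT JOIN `tasks c` on grp_id: each of those 3 rows is kept; rows whose b.grp_id has no match in c get NULL for c's columns.

(Carol, NULL); (Tom, Refactor); (Tom, NULL)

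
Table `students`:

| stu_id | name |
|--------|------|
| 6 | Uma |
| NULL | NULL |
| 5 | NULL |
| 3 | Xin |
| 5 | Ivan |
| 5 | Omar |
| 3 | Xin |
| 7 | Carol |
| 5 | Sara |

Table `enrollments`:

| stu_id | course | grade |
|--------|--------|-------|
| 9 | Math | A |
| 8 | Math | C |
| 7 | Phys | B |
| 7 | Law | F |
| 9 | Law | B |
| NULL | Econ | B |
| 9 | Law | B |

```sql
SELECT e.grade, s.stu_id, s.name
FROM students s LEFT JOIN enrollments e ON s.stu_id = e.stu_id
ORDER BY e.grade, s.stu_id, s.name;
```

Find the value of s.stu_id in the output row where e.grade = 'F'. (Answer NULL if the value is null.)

7

LEFT JOIN keeps every row from `students`; unmatched rows get NULL for `enrollments`'s columns.
Matching on s.stu_id = e.stu_id. A NULL in a compared column never satisfies the condition.
- s (stu_id=6) has no partner → padded with NULL.
- s (stu_id=NULL) has no partner → padded with NULL.
- s (stu_id=5) has no partner → padded with NULL.
- s (stu_id=3) has no partner → padded with NULL.
- s (stu_id=5) has no partner → padded with NULL.
- s (stu_id=5) has no partner → padded with NULL.
- s (stu_id=3) has no partner → padded with NULL.
- s (stu_id=7) pairs with 2 row(s) of e.
- s (stu_id=5) has no partner → padded with NULL.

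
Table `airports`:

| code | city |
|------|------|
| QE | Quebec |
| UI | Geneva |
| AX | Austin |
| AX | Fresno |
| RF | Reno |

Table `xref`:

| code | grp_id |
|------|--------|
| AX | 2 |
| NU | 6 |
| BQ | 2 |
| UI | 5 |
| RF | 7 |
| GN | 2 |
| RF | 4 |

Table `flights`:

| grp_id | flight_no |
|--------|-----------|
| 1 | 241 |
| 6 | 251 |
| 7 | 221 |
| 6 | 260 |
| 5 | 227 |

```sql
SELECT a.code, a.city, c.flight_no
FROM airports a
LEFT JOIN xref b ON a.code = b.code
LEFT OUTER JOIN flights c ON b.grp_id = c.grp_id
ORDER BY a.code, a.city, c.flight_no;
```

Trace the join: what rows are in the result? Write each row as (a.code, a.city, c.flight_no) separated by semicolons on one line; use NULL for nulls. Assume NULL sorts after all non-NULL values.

(AX, Austin, NULL); (AX, Fresno, NULL); (QE, Quebec, NULL); (RF, Reno, 221); (RF, Reno, NULL); (UI, Geneva, 227)

Joins associate left-to-right: airports LEFT JOIN xref on code gives 6 intermediate row(s).
Then LEFT JOIN `flights c` on grp_id: each of those 6 rows is kept; rows whose b.grp_id has no match in c get NULL for c's columns.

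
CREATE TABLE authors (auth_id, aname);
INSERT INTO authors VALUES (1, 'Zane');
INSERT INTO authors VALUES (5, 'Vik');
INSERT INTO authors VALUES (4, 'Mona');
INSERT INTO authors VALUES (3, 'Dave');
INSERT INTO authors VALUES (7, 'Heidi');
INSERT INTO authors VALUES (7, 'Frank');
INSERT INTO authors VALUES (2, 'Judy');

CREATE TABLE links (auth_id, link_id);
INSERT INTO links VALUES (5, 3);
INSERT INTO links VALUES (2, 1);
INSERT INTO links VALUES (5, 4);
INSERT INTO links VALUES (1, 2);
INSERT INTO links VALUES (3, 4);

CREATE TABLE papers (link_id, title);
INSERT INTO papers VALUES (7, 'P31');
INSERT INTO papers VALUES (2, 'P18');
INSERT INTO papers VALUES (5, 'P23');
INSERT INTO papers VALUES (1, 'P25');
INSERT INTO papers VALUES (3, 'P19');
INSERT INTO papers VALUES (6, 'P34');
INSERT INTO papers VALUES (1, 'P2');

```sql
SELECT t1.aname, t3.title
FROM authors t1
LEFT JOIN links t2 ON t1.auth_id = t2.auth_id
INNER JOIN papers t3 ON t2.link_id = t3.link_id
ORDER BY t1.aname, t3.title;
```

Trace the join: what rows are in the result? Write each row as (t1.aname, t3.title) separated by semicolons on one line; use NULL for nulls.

(Judy, P2); (Judy, P25); (Vik, P19); (Zane, P18)

Evaluate left to right. First `authors t1 LEFT JOIN links t2` on auth_id: 8 row(s).
Then INNER JOIN `papers t3` on link_id: keep only rows whose t2.link_id appears in t3.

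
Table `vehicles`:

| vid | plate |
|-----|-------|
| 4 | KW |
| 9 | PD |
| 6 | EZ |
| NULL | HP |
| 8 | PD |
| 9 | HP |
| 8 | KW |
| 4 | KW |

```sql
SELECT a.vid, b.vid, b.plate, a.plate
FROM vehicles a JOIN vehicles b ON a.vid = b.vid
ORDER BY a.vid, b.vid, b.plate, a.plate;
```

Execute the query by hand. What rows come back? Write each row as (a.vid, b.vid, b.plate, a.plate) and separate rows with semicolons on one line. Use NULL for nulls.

(4, 4, KW, KW); (4, 4, KW, KW); (4, 4, KW, KW); (4, 4, KW, KW); (6, 6, EZ, EZ); (8, 8, KW, KW); (8, 8, KW, PD); (8, 8, PD, KW); (8, 8, PD, PD); (9, 9, HP, HP); (9, 9, HP, PD); (9, 9, PD, HP); (9, 9, PD, PD)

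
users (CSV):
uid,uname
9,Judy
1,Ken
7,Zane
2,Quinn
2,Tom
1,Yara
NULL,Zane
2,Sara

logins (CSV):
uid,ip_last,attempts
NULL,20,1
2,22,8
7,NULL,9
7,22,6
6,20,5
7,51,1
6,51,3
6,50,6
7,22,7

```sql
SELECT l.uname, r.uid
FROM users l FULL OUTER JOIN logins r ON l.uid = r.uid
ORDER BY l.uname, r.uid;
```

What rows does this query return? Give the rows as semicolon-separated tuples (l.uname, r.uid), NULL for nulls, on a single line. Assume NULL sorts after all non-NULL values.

(Judy, NULL); (Ken, NULL); (Quinn, 2); (Sara, 2); (Tom, 2); (Yara, NULL); (Zane, 7); (Zane, 7); (Zane, 7); (Zane, 7); (Zane, NULL); (NULL, 6); (NULL, 6); (NULL, 6); (NULL, NULL)

FULL OUTER JOIN keeps every row from both sides; unmatched rows get NULL for the other side's columns.
Matching on l.uid = r.uid. A NULL in a compared column never satisfies the condition.
Matched pairs: 7; unmatched l rows kept: 4; unmatched r rows kept: 4.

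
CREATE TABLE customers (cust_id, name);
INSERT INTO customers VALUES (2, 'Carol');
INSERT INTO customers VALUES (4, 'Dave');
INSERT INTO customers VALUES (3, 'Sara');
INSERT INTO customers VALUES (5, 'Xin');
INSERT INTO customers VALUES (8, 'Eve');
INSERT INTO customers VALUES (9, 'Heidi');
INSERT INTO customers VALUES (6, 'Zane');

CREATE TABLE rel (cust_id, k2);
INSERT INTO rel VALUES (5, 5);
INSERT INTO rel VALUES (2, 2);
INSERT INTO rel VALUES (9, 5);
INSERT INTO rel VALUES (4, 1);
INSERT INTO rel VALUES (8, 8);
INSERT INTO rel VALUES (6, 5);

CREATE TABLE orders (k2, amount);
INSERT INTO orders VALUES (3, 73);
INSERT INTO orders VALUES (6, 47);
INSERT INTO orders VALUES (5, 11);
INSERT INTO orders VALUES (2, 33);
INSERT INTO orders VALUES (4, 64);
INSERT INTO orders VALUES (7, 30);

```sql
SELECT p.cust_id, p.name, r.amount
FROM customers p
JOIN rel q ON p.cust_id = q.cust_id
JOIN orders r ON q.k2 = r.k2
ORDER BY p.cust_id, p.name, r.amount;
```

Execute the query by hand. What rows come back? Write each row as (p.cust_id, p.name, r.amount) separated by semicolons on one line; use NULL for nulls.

Joins associate left-to-right: customers INNER JOIN rel on cust_id gives 6 intermediate row(s).
Then INNER JOIN `orders r` on k2: keep only rows whose q.k2 appears in r.

(2, Carol, 33); (5, Xin, 11); (6, Zane, 11); (9, Heidi, 11)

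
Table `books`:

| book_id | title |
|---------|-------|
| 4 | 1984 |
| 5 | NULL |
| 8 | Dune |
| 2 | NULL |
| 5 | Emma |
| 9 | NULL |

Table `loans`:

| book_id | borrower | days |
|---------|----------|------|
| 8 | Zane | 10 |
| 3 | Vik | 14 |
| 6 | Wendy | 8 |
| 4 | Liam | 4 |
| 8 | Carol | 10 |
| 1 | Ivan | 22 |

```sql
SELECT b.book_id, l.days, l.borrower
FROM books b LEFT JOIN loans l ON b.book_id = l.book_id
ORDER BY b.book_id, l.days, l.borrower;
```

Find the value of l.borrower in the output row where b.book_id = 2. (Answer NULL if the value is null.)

NULL

LEFT JOIN keeps every row from `books`; unmatched rows get NULL for `loans`'s columns.
Matching on b.book_id = l.book_id.
- b (book_id=4) pairs with 1 row(s) of l.
- b (book_id=5) has no partner → padded with NULL.
- b (book_id=8) pairs with 2 row(s) of l.
- b (book_id=2) has no partner → padded with NULL.
- b (book_id=5) has no partner → padded with NULL.
- b (book_id=9) has no partner → padded with NULL.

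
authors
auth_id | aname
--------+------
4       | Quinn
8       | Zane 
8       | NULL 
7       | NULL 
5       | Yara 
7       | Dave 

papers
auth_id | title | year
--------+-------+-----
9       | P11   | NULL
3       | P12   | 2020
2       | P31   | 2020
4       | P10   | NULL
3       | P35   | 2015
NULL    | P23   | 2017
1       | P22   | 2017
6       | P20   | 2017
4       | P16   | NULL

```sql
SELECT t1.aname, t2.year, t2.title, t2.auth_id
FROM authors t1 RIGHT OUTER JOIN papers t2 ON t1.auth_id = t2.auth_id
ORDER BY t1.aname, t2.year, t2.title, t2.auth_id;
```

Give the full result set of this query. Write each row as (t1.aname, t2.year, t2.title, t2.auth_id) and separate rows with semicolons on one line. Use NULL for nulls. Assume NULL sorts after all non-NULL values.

(Quinn, NULL, P10, 4); (Quinn, NULL, P16, 4); (NULL, 2015, P35, 3); (NULL, 2017, P20, 6); (NULL, 2017, P22, 1); (NULL, 2017, P23, NULL); (NULL, 2020, P12, 3); (NULL, 2020, P31, 2); (NULL, NULL, P11, 9)

RIGHT JOIN keeps every row from `papers`; unmatched rows get NULL for `authors`'s columns.
Matching on t1.auth_id = t2.auth_id. A NULL in a compared column never satisfies the condition.
Matched pairs: 2; unmatched t2 rows kept: 7.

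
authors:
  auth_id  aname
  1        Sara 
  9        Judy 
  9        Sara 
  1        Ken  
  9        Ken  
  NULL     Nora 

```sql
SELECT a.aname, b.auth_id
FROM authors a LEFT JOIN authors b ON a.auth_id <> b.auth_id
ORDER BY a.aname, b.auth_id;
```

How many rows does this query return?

LEFT JOIN keeps every row from `authors a`; unmatched rows get NULL for `authors b`'s columns.
Matching on a.auth_id <> b.auth_id. A NULL in a compared column never satisfies the condition.
Matched pairs: 12; unmatched a rows kept: 1.
Total: 12 matched + 1 padded = 13 rows.

13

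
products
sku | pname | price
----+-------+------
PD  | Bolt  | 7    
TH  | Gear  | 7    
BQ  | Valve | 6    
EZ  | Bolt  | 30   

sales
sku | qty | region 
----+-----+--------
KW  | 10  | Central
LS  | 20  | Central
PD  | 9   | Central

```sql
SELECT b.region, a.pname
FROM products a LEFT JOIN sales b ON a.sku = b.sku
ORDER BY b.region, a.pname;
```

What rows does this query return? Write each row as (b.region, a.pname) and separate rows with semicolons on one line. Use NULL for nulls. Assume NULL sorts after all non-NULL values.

(Central, Bolt); (NULL, Bolt); (NULL, Gear); (NULL, Valve)

LEFT JOIN keeps every row from `products`; unmatched rows get NULL for `sales`'s columns.
Matching on a.sku = b.sku.
- sku=PD: 1 matching b row(s), so 1 row(s) emitted.
- sku=TH: no b row matches, row kept with b columns NULL.
- sku=BQ: no b row matches, row kept with b columns NULL.
- sku=EZ: no b row matches, row kept with b columns NULL.
After projecting and ordering:
b.region | a.pname
Central | Bolt
NULL | Bolt
NULL | Gear
NULL | Valve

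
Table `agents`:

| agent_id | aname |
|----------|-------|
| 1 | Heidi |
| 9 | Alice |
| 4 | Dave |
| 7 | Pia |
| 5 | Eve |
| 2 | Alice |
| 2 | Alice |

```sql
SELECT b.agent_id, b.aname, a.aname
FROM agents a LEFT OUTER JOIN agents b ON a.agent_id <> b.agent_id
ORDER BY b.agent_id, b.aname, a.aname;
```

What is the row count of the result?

40

LEFT JOIN keeps every row from `agents a`; unmatched rows get NULL for `agents b`'s columns.
Matching on a.agent_id <> b.agent_id.
- a (agent_id=1) pairs with 6 row(s) of b.
- a (agent_id=9) pairs with 6 row(s) of b.
- a (agent_id=4) pairs with 6 row(s) of b.
- a (agent_id=7) pairs with 6 row(s) of b.
- a (agent_id=5) pairs with 6 row(s) of b.
- a (agent_id=2) pairs with 5 row(s) of b.
- a (agent_id=2) pairs with 5 row(s) of b.
Total: 40 rows.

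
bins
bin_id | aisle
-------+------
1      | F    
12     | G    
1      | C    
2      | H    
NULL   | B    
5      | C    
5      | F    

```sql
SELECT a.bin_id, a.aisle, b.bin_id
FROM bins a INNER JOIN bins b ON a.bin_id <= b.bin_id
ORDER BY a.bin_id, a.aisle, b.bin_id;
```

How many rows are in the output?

23

INNER JOIN keeps only pairs where the ON condition holds.
Matching on a.bin_id <= b.bin_id. A NULL in a compared column never satisfies the condition.
Matched pairs: 23.
Total: 23 rows.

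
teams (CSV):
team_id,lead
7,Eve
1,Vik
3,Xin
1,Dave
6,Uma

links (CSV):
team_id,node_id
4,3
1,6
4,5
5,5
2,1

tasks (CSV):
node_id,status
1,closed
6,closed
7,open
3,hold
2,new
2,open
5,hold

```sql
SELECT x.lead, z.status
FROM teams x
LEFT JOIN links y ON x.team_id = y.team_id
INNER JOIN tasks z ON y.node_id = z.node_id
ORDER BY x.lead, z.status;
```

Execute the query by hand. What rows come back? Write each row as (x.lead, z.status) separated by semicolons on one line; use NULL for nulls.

Joins associate left-to-right: teams LEFT JOIN links on team_id gives 5 intermediate row(s).
Then INNER JOIN `tasks z` on node_id: keep only rows whose y.node_id appears in z.

(Dave, closed); (Vik, closed)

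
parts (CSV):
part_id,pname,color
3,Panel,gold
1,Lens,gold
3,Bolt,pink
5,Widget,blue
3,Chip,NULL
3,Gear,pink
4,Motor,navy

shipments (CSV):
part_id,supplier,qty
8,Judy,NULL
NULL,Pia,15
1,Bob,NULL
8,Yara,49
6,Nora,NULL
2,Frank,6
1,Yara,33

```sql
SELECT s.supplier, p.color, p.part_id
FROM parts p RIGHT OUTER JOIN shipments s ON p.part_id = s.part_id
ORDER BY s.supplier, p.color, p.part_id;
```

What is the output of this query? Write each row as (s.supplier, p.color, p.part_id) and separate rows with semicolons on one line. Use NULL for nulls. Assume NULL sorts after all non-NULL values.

(Bob, gold, 1); (Frank, NULL, NULL); (Judy, NULL, NULL); (Nora, NULL, NULL); (Pia, NULL, NULL); (Yara, gold, 1); (Yara, NULL, NULL)

RIGHT JOIN keeps every row from `shipments`; unmatched rows get NULL for `parts`'s columns.
Matching on p.part_id = s.part_id. A NULL in a compared column never satisfies the condition.
Matched pairs: 2; unmatched s rows kept: 5.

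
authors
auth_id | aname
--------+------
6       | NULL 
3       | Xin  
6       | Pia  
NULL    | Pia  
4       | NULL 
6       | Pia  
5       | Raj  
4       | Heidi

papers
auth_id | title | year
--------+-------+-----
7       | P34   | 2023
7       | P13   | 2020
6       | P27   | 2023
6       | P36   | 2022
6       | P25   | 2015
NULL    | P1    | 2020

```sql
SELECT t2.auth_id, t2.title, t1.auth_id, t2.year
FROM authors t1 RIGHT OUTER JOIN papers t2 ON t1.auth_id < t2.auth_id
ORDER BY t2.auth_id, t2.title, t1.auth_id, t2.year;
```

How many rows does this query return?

27

RIGHT JOIN keeps every row from `papers`; unmatched rows get NULL for `authors`'s columns.
Matching on t1.auth_id < t2.auth_id. A NULL in a compared column never satisfies the condition.
Matched pairs: 26; unmatched t2 rows kept: 1.
Total: 26 matched + 1 padded = 27 rows.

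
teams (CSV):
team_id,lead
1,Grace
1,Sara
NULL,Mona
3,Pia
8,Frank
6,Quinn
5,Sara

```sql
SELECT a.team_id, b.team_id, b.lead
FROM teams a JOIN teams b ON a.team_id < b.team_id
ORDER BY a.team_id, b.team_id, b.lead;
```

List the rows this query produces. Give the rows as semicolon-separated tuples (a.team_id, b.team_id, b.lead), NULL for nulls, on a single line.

(1, 3, Pia); (1, 3, Pia); (1, 5, Sara); (1, 5, Sara); (1, 6, Quinn); (1, 6, Quinn); (1, 8, Frank); (1, 8, Frank); (3, 5, Sara); (3, 6, Quinn); (3, 8, Frank); (5, 6, Quinn); (5, 8, Frank); (6, 8, Frank)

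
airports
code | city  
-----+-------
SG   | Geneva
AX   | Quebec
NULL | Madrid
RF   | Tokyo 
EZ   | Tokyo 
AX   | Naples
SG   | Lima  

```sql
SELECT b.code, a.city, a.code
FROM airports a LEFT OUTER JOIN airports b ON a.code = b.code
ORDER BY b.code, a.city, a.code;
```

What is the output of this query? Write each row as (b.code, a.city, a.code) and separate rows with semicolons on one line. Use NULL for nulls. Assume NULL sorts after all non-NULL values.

(AX, Naples, AX); (AX, Naples, AX); (AX, Quebec, AX); (AX, Quebec, AX); (EZ, Tokyo, EZ); (RF, Tokyo, RF); (SG, Geneva, SG); (SG, Geneva, SG); (SG, Lima, SG); (SG, Lima, SG); (NULL, Madrid, NULL)

LEFT JOIN keeps every row from `airports a`; unmatched rows get NULL for `airports b`'s columns.
Matching on a.code = b.code. A NULL in a compared column never satisfies the condition.
Matched pairs: 10; unmatched a rows kept: 1.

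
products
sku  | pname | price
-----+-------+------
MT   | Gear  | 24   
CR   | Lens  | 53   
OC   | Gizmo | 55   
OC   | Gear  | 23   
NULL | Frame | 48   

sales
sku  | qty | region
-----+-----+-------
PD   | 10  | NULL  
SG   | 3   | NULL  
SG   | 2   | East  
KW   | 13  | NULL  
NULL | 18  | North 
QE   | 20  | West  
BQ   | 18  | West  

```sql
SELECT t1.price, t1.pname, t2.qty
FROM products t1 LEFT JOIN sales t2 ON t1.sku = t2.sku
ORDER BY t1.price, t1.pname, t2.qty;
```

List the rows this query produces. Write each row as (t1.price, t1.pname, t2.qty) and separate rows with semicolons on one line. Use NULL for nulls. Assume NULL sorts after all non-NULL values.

LEFT JOIN keeps every row from `products`; unmatched rows get NULL for `sales`'s columns.
Matching on t1.sku = t2.sku. A NULL in a compared column never satisfies the condition.
Matched pairs: 0; unmatched t1 rows kept: 5.

(23, Gear, NULL); (24, Gear, NULL); (48, Frame, NULL); (53, Lens, NULL); (55, Gizmo, NULL)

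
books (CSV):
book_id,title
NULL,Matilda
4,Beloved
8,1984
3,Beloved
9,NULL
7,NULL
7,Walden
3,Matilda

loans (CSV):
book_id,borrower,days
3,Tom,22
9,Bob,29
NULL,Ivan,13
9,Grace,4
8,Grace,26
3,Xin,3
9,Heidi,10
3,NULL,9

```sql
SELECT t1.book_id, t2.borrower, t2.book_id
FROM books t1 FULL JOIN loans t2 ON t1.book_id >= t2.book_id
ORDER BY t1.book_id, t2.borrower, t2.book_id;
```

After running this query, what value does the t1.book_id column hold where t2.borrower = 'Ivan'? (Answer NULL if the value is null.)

FULL OUTER JOIN keeps every row from both sides; unmatched rows get NULL for the other side's columns.
Matching on t1.book_id >= t2.book_id. A NULL in a compared column never satisfies the condition.
Matched pairs: 26; unmatched t1 rows kept: 1; unmatched t2 rows kept: 1.

NULL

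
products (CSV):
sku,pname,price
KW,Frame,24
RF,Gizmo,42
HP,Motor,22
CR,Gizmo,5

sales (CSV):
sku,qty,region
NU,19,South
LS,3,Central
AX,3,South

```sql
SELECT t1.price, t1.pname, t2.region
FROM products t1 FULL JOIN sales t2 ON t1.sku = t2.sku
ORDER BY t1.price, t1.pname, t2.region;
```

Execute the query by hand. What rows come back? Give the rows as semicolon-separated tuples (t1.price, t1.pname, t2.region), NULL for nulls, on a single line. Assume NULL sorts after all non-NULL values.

(5, Gizmo, NULL); (22, Motor, NULL); (24, Frame, NULL); (42, Gizmo, NULL); (NULL, NULL, Central); (NULL, NULL, South); (NULL, NULL, South)

FULL OUTER JOIN keeps every row from both sides; unmatched rows get NULL for the other side's columns.
Matching on t1.sku = t2.sku.
- t1 row (sku=KW): no match → kept, t2 columns NULL.
- t1 row (sku=RF): no match → kept, t2 columns NULL.
- t1 row (sku=HP): no match → kept, t2 columns NULL.
- t1 row (sku=CR): no match → kept, t2 columns NULL.
- 3 row(s) from t2 found no t1 partner → padded with NULL.
After projecting and ordering:
t1.price | t1.pname | t2.region
5 | Gizmo | NULL
22 | Motor | NULL
24 | Frame | NULL
42 | Gizmo | NULL
NULL | NULL | Central
NULL | NULL | South
NULL | NULL | South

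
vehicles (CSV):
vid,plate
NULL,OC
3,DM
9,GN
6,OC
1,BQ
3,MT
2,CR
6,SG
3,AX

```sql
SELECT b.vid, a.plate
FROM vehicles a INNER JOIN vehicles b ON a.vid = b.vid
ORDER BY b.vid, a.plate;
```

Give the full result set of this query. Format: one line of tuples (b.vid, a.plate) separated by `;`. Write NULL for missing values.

INNER JOIN keeps only pairs where the ON condition holds.
Matching on a.vid = b.vid. A NULL in a compared column never satisfies the condition.
Matched pairs: 16.

(1, BQ); (2, CR); (3, AX); (3, AX); (3, AX); (3, DM); (3, DM); (3, DM); (3, MT); (3, MT); (3, MT); (6, OC); (6, OC); (6, SG); (6, SG); (9, GN)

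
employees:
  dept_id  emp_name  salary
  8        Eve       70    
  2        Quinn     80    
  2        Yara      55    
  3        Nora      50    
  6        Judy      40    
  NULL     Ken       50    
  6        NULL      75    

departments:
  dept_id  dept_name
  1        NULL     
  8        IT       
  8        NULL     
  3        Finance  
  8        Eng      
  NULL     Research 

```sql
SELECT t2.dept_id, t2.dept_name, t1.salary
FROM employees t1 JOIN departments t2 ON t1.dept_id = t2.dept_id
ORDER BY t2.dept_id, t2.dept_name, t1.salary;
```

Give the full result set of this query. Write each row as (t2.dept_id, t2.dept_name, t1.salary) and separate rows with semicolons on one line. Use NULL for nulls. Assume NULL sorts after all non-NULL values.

INNER JOIN keeps only pairs where the ON condition holds.
Matching on t1.dept_id = t2.dept_id. A NULL in a compared column never satisfies the condition.
- t1 row (dept_id=8): matches 3 t2 row(s) → 3 output row(s).
- t1 row (dept_id=2): no match → dropped.
- t1 row (dept_id=2): no match → dropped.
- t1 row (dept_id=3): matches 1 t2 row(s) → 1 output row(s).
- t1 row (dept_id=6): no match → dropped.
- t1 row (dept_id=NULL): no match → dropped.
- t1 row (dept_id=6): no match → dropped.
After projecting and ordering:
t2.dept_id | t2.dept_name | t1.salary
3 | Finance | 50
8 | Eng | 70
8 | IT | 70
8 | NULL | 70

(3, Finance, 50); (8, Eng, 70); (8, IT, 70); (8, NULL, 70)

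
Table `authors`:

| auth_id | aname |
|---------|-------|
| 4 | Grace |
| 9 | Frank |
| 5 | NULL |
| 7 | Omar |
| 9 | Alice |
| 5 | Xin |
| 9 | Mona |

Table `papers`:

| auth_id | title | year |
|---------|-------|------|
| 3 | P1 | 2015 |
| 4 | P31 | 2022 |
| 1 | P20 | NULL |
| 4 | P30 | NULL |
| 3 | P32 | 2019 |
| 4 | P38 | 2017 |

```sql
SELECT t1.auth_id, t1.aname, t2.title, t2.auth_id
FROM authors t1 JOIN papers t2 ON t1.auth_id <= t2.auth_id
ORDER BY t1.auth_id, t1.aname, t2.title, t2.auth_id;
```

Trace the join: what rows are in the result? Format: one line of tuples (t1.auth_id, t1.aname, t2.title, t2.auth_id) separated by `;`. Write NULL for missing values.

INNER JOIN keeps only pairs where the ON condition holds.
Matching on t1.auth_id <= t2.auth_id.
- t1[0] auth_id=4 → 3 match(es) in t2 → 3 row(s).
- t1[1] auth_id=9 → no match; dropped.
- t1[2] auth_id=5 → no match; dropped.
- t1[3] auth_id=7 → no match; dropped.
- t1[4] auth_id=9 → no match; dropped.
- t1[5] auth_id=5 → no match; dropped.
- t1[6] auth_id=9 → no match; dropped.
After projecting and ordering:
t1.auth_id | t1.aname | t2.title | t2.auth_id
4 | Grace | P30 | 4
4 | Grace | P31 | 4
4 | Grace | P38 | 4

(4, Grace, P30, 4); (4, Grace, P31, 4); (4, Grace, P38, 4)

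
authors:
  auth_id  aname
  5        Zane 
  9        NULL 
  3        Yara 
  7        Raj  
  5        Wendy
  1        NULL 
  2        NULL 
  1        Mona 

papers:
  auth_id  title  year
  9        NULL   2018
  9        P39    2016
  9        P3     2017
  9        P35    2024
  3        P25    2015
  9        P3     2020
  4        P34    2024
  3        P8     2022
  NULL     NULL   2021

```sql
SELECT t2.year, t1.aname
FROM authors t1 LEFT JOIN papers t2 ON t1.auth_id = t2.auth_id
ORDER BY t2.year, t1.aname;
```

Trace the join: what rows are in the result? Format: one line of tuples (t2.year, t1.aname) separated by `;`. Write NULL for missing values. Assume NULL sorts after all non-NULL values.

LEFT JOIN keeps every row from `authors`; unmatched rows get NULL for `papers`'s columns.
Matching on t1.auth_id = t2.auth_id. A NULL in a compared column never satisfies the condition.
- t1 row (auth_id=5): no match → kept, t2 columns NULL.
- t1 row (auth_id=9): matches 5 t2 row(s) → 5 output row(s).
- t1 row (auth_id=3): matches 2 t2 row(s) → 2 output row(s).
- t1 row (auth_id=7): no match → kept, t2 columns NULL.
- t1 row (auth_id=5): no match → kept, t2 columns NULL.
- t1 row (auth_id=1): no match → kept, t2 columns NULL.
- t1 row (auth_id=2): no match → kept, t2 columns NULL.
- t1 row (auth_id=1): no match → kept, t2 columns NULL.

(2015, Yara); (2016, NULL); (2017, NULL); (2018, NULL); (2020, NULL); (2022, Yara); (2024, NULL); (NULL, Mona); (NULL, Raj); (NULL, Wendy); (NULL, Zane); (NULL, NULL); (NULL, NULL)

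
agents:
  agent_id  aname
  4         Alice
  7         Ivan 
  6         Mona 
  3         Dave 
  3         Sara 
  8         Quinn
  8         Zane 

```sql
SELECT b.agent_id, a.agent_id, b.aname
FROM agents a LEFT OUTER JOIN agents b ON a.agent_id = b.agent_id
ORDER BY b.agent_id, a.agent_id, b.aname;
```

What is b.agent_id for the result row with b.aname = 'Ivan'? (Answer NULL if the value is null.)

7

LEFT JOIN keeps every row from `agents a`; unmatched rows get NULL for `agents b`'s columns.
Matching on a.agent_id = b.agent_id.
Matched pairs: 11; unmatched a rows kept: 0.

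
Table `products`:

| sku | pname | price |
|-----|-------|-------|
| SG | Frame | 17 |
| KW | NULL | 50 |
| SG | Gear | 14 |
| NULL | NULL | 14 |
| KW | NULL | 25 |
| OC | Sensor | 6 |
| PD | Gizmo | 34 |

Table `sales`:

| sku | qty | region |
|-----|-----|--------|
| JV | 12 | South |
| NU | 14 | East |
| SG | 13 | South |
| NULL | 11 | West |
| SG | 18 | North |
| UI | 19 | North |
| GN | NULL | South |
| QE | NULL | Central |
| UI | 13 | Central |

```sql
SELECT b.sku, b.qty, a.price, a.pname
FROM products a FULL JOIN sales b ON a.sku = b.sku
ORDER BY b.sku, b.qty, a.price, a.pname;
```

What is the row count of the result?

FULL OUTER JOIN keeps every row from both sides; unmatched rows get NULL for the other side's columns.
Matching on a.sku = b.sku. A NULL in a compared column never satisfies the condition.
- a[0] sku=SG → 2 match(es) in b → 2 row(s).
- a[1] sku=KW → no match; kept with NULLs on the b side.
- a[2] sku=SG → 2 match(es) in b → 2 row(s).
- a[3] sku=NULL → no match; kept with NULLs on the b side.
- a[4] sku=KW → no match; kept with NULLs on the b side.
- a[5] sku=OC → no match; kept with NULLs on the b side.
- a[6] sku=PD → no match; kept with NULLs on the b side.
- 7 row(s) from b found no a partner → padded with NULL.
Total: 4 matched + 12 padded = 16 rows.

16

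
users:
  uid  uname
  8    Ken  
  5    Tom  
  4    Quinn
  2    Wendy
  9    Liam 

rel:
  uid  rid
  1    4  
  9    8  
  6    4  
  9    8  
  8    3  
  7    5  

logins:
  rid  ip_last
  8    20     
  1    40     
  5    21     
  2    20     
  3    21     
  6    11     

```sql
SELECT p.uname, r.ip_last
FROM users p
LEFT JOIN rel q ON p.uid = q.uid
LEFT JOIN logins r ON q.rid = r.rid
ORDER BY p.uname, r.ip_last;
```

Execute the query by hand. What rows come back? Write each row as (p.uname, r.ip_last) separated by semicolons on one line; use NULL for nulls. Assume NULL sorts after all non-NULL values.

(Ken, 21); (Liam, 20); (Liam, 20); (Quinn, NULL); (Tom, NULL); (Wendy, NULL)

Evaluate left to right. First `users p LEFT JOIN rel q` on uid: 6 row(s).
Then LEFT JOIN `logins r` on rid: each of those 6 rows is kept; rows whose q.rid has no match in r get NULL for r's columns.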